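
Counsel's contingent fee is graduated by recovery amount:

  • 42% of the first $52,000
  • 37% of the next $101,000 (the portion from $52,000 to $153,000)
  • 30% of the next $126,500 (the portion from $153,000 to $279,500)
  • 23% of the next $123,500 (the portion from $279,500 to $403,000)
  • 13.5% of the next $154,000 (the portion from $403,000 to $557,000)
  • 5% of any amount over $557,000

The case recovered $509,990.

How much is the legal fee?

First $52,000 at 42% = $21,840.00
Next $101,000 at 37% = $37,370.00
Next $126,500 at 30% = $37,950.00
Next $123,500 at 23% = $28,405.00
Remaining $106,990 at 13.5% = $14,443.65
Fee: $21,840.00 + $37,370.00 + $37,950.00 + $28,405.00 + $14,443.65 = $140,008.65

$140,008.65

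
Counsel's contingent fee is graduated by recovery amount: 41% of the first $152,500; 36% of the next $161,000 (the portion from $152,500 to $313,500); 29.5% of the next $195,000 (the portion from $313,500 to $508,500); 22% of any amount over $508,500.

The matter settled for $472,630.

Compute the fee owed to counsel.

First $152,500 at 41% = $62,525.00
Next $161,000 at 36% = $57,960.00
Remaining $159,130 at 29.5% = $46,943.35
Fee: $62,525.00 + $57,960.00 + $46,943.35 = $167,428.35

$167,428.35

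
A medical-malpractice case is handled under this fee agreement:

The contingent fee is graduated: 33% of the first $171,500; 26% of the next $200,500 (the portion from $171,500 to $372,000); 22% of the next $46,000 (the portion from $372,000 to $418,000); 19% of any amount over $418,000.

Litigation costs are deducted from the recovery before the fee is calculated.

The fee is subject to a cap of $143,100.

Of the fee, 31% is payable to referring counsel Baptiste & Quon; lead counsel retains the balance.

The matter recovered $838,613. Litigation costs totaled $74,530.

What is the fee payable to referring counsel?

$44,361.00

Fee base (net of costs): $838,613 − $74,530 = $764,083
First $171,500 at 33% = $56,595.00
Next $200,500 at 26% = $52,130.00
Next $46,000 at 22% = $10,120.00
Remaining $346,083 at 19% = $65,755.77
Fee: $56,595.00 + $52,130.00 + $10,120.00 + $65,755.77 = $184,600.77
$184,600.77 exceeds the $143,100 cap, so the fee is capped at $143,100.00.
Referral share: 31% of $143,100.00 = $44,361.00; lead counsel retains $143,100.00 − $44,361.00 = $98,739.00.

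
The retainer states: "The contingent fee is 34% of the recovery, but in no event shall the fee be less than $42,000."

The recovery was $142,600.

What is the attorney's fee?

34% of $142,600 = $48,484.00
That exceeds the $42,000 minimum.

$48,484.00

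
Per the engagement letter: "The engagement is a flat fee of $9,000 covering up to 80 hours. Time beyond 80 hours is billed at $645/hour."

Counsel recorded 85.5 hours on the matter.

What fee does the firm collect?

Flat fee: $9,000.00
Excess hours: 85.5 − 80 = 5.5
Overrun: 5.5 × $645 = $3,547.50
Total: $9,000.00 + $3,547.50 = $12,547.50

$12,547.50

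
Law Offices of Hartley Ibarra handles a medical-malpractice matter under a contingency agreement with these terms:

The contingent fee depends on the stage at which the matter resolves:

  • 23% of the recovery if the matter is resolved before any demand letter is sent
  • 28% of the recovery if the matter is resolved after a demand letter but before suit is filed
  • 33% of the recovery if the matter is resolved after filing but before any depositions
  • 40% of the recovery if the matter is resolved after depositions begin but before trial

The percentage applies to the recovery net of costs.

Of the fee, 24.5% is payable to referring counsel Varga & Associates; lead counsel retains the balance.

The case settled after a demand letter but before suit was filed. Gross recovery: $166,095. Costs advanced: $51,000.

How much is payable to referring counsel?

Fee base (net of costs): $166,095 − $51,000 = $115,095
The matter settled after a demand letter but before suit was filed, so the 28% rate applies.
$115,095 × 28% = $32,226.60
Referral share: 24.5% of $32,226.60 = $7,895.52; lead counsel retains $32,226.60 − $7,895.52 = $24,331.08.

$7,895.52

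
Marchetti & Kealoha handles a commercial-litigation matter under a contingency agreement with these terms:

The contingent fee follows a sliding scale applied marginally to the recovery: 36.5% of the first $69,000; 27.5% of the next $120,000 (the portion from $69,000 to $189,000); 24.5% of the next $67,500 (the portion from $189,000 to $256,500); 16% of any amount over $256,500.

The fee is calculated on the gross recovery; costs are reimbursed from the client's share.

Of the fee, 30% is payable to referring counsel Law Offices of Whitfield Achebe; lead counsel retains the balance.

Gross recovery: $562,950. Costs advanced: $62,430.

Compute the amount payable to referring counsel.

$37,126.35

Fee base is the gross recovery, $562,950; costs are reimbursed separately.
First $69,000 at 36.5% = $25,185.00
Next $120,000 at 27.5% = $33,000.00
Next $67,500 at 24.5% = $16,537.50
Remaining $306,450 at 16% = $49,032.00
Fee: $25,185.00 + $33,000.00 + $16,537.50 + $49,032.00 = $123,754.50
Referral share: 30% of $123,754.50 = $37,126.35; lead counsel retains $123,754.50 − $37,126.35 = $86,628.15.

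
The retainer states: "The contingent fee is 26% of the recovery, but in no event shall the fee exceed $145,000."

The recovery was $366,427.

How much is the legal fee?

26% of $366,427 = $95,271.02
That is under the $145,000 cap.

$95,271.02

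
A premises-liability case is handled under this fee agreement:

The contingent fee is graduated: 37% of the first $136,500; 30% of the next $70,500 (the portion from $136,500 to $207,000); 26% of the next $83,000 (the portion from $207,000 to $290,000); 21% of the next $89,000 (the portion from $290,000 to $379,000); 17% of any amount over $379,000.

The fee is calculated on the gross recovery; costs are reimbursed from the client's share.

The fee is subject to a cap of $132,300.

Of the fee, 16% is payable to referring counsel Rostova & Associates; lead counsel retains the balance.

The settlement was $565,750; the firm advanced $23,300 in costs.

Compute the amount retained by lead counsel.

Fee base is the gross recovery, $565,750; costs are reimbursed separately.
First $136,500 at 37% = $50,505.00
Next $70,500 at 30% = $21,150.00
Next $83,000 at 26% = $21,580.00
Next $89,000 at 21% = $18,690.00
Remaining $186,750 at 17% = $31,747.50
Fee: $50,505.00 + $21,150.00 + $21,580.00 + $18,690.00 + $31,747.50 = $143,672.50
$143,672.50 exceeds the $132,300 cap, so the fee is capped at $132,300.00.
Referral share: 16% of $132,300.00 = $21,168.00; lead counsel retains $132,300.00 − $21,168.00 = $111,132.00.

$111,132.00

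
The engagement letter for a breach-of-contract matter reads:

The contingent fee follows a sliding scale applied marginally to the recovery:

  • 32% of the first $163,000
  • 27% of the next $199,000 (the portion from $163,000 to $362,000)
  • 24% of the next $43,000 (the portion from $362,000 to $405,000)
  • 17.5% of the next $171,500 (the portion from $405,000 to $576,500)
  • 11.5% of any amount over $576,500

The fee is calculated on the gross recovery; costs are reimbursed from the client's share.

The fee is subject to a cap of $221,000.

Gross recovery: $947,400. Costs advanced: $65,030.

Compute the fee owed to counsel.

Fee base is the gross recovery, $947,400; costs are reimbursed separately.
First $163,000 at 32% = $52,160.00
Next $199,000 at 27% = $53,730.00
Next $43,000 at 24% = $10,320.00
Next $171,500 at 17.5% = $30,012.50
Remaining $370,900 at 11.5% = $42,653.50
Fee: $52,160.00 + $53,730.00 + $10,320.00 + $30,012.50 + $42,653.50 = $188,876.00
$188,876.00 is under the $221,000 cap.

$188,876.00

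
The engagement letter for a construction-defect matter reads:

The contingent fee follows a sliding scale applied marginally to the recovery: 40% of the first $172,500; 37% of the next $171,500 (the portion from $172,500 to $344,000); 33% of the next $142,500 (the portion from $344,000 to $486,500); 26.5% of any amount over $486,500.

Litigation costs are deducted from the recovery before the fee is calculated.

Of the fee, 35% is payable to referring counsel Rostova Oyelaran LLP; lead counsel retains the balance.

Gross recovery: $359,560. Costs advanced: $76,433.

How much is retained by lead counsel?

$71,455.79

Fee base (net of costs): $359,560 − $76,433 = $283,127
First $172,500 at 40% = $69,000.00
Remaining $110,627 at 37% = $40,931.99
Fee: $69,000.00 + $40,931.99 = $109,931.99
Referral share: 35% of $109,931.99 = $38,476.20; lead counsel retains $109,931.99 − $38,476.20 = $71,455.79.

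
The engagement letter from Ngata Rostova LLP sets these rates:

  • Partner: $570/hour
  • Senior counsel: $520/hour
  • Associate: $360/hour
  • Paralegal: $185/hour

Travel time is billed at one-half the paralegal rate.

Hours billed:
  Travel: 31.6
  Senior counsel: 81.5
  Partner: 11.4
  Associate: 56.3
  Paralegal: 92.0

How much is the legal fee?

$89,089.00

Partner: 11.4 × $570 = $6,498.00
Senior counsel: 81.5 × $520 = $42,380.00
Associate: 56.3 × $360 = $20,268.00
Paralegal: 92.0 × $185 = $17,020.00
Subtotal: $6,498.00 + $42,380.00 + $20,268.00 + $17,020.00 = $86,166.00
Travel: 31.6 × ($185 ÷ 2) = 31.6 × $92.50 = $2,923.00
Total: $86,166.00 + $2,923.00 = $89,089.00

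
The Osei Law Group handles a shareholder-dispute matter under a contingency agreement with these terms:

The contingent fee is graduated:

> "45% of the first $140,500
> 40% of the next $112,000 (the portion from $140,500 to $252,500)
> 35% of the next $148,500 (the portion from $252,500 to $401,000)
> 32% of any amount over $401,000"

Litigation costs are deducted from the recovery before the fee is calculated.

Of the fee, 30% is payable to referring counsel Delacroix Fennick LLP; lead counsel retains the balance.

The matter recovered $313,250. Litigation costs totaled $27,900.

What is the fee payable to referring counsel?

Fee base (net of costs): $313,250 − $27,900 = $285,350
First $140,500 at 45% = $63,225.00
Next $112,000 at 40% = $44,800.00
Remaining $32,850 at 35% = $11,497.50
Fee: $63,225.00 + $44,800.00 + $11,497.50 = $119,522.50
Referral share: 30% of $119,522.50 = $35,856.75; lead counsel retains $119,522.50 − $35,856.75 = $83,665.75.

$35,856.75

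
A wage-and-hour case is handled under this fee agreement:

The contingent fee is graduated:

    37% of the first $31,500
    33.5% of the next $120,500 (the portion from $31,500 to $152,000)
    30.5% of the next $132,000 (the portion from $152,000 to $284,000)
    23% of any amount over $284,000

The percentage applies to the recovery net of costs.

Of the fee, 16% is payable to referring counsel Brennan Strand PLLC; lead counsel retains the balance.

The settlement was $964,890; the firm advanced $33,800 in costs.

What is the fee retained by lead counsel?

Fee base (net of costs): $964,890 − $33,800 = $931,090
First $31,500 at 37% = $11,655.00
Next $120,500 at 33.5% = $40,367.50
Next $132,000 at 30.5% = $40,260.00
Remaining $647,090 at 23% = $148,830.70
Fee: $11,655.00 + $40,367.50 + $40,260.00 + $148,830.70 = $241,113.20
Referral share: 16% of $241,113.20 = $38,578.11; lead counsel retains $241,113.20 − $38,578.11 = $202,535.09.

$202,535.09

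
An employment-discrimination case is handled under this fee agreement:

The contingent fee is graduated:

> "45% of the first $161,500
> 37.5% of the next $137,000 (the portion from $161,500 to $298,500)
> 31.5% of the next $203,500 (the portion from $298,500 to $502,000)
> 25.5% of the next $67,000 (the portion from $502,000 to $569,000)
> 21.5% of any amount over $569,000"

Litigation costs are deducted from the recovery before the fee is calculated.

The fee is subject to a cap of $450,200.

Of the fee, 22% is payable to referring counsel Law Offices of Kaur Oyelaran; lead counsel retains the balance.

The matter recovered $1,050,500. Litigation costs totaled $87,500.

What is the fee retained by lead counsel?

$226,159.05

Fee base (net of costs): $1,050,500 − $87,500 = $963,000
First $161,500 at 45% = $72,675.00
Next $137,000 at 37.5% = $51,375.00
Next $203,500 at 31.5% = $64,102.50
Next $67,000 at 25.5% = $17,085.00
Remaining $394,000 at 21.5% = $84,710.00
Fee: $72,675.00 + $51,375.00 + $64,102.50 + $17,085.00 + $84,710.00 = $289,947.50
$289,947.50 is under the $450,200 cap.
Referral share: 22% of $289,947.50 = $63,788.45; lead counsel retains $289,947.50 − $63,788.45 = $226,159.05.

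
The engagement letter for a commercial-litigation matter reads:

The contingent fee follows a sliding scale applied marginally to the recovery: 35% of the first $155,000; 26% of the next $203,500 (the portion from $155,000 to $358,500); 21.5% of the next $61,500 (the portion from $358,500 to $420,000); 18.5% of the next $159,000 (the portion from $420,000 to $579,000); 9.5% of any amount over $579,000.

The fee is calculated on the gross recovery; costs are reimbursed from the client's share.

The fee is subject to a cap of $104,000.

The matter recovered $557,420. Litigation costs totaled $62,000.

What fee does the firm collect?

Fee base is the gross recovery, $557,420; costs are reimbursed separately.
First $155,000 at 35% = $54,250.00
Next $203,500 at 26% = $52,910.00
Next $61,500 at 21.5% = $13,222.50
Remaining $137,420 at 18.5% = $25,422.70
Fee: $54,250.00 + $52,910.00 + $13,222.50 + $25,422.70 = $145,805.20
$145,805.20 exceeds the $104,000 cap, so the fee is capped at $104,000.00.

$104,000.00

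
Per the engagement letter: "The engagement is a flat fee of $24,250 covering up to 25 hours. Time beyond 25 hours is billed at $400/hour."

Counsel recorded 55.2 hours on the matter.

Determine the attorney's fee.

$36,330.00

Flat fee: $24,250.00
Excess hours: 55.2 − 25 = 30.2
Overrun: 30.2 × $400 = $12,080.00
Total: $24,250.00 + $12,080.00 = $36,330.00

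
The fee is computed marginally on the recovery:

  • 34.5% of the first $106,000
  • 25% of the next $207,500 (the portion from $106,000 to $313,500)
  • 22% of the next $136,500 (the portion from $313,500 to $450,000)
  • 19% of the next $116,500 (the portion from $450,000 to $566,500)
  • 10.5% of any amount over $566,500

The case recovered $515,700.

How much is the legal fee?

$130,958.00

First $106,000 at 34.5% = $36,570.00
Next $207,500 at 25% = $51,875.00
Next $136,500 at 22% = $30,030.00
Remaining $65,700 at 19% = $12,483.00
Fee: $36,570.00 + $51,875.00 + $30,030.00 + $12,483.00 = $130,958.00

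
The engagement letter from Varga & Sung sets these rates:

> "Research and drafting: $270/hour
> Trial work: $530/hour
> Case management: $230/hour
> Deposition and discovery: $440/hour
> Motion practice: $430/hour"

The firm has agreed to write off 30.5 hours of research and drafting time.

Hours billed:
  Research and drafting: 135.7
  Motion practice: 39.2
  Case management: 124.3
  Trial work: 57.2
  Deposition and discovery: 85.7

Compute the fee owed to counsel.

Research and drafting: 135.7 × $270 = $36,639.00
Trial work: 57.2 × $530 = $30,316.00
Case management: 124.3 × $230 = $28,589.00
Deposition and discovery: 85.7 × $440 = $37,708.00
Motion practice: 39.2 × $430 = $16,856.00
Subtotal: $150,108.00
Write-off: 30.5 × $270 = $8,235.00
Total: $150,108.00 − $8,235.00 = $141,873.00

$141,873.00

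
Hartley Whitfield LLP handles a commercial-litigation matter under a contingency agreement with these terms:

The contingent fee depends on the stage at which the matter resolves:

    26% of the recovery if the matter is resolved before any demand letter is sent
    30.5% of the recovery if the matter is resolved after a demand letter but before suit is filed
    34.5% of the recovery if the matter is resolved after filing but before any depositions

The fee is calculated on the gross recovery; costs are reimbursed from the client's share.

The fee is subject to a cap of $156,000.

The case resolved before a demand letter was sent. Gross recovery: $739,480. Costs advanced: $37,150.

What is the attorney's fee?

Fee base is the gross recovery, $739,480; costs are reimbursed separately.
The matter resolved before a demand letter was sent, so the 26% rate applies.
$739,480 × 26% = $192,264.80
$192,264.80 exceeds the $156,000 cap, so the fee is capped at $156,000.00.

$156,000.00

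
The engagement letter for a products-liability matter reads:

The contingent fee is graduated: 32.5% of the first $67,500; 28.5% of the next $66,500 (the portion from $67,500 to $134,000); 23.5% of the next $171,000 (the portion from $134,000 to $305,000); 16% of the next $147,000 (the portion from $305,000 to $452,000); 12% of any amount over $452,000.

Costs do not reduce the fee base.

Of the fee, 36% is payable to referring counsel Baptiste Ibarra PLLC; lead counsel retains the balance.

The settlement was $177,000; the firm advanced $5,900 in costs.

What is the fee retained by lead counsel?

$32,636.80

Fee base is the gross recovery, $177,000; costs are reimbursed separately.
First $67,500 at 32.5% = $21,937.50
Next $66,500 at 28.5% = $18,952.50
Remaining $43,000 at 23.5% = $10,105.00
Fee: $21,937.50 + $18,952.50 + $10,105.00 = $50,995.00
Referral share: 36% of $50,995.00 = $18,358.20; lead counsel retains $50,995.00 − $18,358.20 = $32,636.80.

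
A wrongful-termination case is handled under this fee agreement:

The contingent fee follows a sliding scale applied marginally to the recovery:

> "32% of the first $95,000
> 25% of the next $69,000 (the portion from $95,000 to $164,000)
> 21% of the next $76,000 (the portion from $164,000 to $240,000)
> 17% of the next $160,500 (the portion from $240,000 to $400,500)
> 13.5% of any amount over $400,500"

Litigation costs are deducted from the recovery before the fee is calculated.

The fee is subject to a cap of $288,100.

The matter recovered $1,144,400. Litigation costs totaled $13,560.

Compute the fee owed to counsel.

$189,490.90

Fee base (net of costs): $1,144,400 − $13,560 = $1,130,840
First $95,000 at 32% = $30,400.00
Next $69,000 at 25% = $17,250.00
Next $76,000 at 21% = $15,960.00
Next $160,500 at 17% = $27,285.00
Remaining $730,340 at 13.5% = $98,595.90
Fee: $30,400.00 + $17,250.00 + $15,960.00 + $27,285.00 + $98,595.90 = $189,490.90
$189,490.90 is under the $288,100 cap.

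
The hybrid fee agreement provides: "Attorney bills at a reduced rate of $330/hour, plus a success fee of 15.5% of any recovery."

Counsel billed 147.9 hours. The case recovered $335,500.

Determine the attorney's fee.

$100,809.50

Hourly: 147.9 × $330 = $48,807.00
Success fee: 15.5% of $335,500 = $52,002.50
Total: $48,807.00 + $52,002.50 = $100,809.50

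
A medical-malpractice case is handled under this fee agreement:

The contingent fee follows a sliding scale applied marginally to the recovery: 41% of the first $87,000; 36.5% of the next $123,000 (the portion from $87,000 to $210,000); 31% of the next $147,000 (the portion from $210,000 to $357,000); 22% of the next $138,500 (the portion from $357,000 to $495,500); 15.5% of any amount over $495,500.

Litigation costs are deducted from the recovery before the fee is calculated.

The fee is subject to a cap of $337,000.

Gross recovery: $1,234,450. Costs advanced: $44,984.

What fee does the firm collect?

Fee base (net of costs): $1,234,450 − $44,984 = $1,189,466
First $87,000 at 41% = $35,670.00
Next $123,000 at 36.5% = $44,895.00
Next $147,000 at 31% = $45,570.00
Next $138,500 at 22% = $30,470.00
Remaining $693,966 at 15.5% = $107,564.73
Fee: $35,670.00 + $44,895.00 + $45,570.00 + $30,470.00 + $107,564.73 = $264,169.73
$264,169.73 is under the $337,000 cap.

$264,169.73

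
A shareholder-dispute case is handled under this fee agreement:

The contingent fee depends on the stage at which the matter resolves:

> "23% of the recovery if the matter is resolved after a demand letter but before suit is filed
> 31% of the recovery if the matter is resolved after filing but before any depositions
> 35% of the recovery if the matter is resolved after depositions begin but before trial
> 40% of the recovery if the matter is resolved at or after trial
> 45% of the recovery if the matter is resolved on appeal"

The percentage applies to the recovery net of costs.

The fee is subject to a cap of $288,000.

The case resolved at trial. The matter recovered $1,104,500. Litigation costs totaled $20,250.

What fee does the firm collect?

Fee base (net of costs): $1,104,500 − $20,250 = $1,084,250
The matter resolved at trial, so the 40% rate applies.
$1,084,250 × 40% = $433,700.00
$433,700.00 exceeds the $288,000 cap, so the fee is capped at $288,000.00.

$288,000.00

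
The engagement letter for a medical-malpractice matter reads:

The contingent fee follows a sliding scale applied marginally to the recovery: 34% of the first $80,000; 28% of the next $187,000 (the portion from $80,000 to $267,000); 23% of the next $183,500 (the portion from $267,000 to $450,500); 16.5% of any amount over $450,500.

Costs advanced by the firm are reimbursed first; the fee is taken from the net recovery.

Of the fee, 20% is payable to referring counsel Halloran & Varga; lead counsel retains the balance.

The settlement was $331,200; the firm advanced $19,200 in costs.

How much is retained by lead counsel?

Fee base (net of costs): $331,200 − $19,200 = $312,000
First $80,000 at 34% = $27,200.00
Next $187,000 at 28% = $52,360.00
Remaining $45,000 at 23% = $10,350.00
Fee: $27,200.00 + $52,360.00 + $10,350.00 = $89,910.00
Referral share: 20% of $89,910.00 = $17,982.00; lead counsel retains $89,910.00 − $17,982.00 = $71,928.00.

$71,928.00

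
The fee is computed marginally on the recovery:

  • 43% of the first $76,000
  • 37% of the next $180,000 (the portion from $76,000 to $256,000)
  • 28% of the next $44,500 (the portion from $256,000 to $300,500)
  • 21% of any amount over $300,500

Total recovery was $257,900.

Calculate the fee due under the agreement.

First $76,000 at 43% = $32,680.00
Next $180,000 at 37% = $66,600.00
Remaining $1,900 at 28% = $532.00
Fee: $32,680.00 + $66,600.00 + $532.00 = $99,812.00

$99,812.00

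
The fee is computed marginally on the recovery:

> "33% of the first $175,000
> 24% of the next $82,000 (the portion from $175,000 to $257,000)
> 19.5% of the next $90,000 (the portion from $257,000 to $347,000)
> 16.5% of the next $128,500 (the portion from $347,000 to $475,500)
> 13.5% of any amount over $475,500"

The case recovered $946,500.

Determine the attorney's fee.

First $175,000 at 33% = $57,750.00
Next $82,000 at 24% = $19,680.00
Next $90,000 at 19.5% = $17,550.00
Next $128,500 at 16.5% = $21,202.50
Remaining $471,000 at 13.5% = $63,585.00
Fee: $57,750.00 + $19,680.00 + $17,550.00 + $21,202.50 + $63,585.00 = $179,767.50

$179,767.50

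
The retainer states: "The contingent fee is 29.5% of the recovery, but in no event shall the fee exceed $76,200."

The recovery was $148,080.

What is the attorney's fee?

$43,683.60

29.5% of $148,080 = $43,683.60
That is under the $76,200 cap.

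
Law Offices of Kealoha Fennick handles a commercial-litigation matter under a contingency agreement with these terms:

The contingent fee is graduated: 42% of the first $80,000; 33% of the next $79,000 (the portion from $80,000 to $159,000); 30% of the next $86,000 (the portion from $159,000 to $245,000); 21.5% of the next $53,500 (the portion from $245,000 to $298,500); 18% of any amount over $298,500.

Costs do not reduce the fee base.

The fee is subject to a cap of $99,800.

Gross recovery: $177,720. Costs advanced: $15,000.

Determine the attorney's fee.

Fee base is the gross recovery, $177,720; costs are reimbursed separately.
First $80,000 at 42% = $33,600.00
Next $79,000 at 33% = $26,070.00
Remaining $18,720 at 30% = $5,616.00
Fee: $33,600.00 + $26,070.00 + $5,616.00 = $65,286.00
$65,286.00 is under the $99,800 cap.

$65,286.00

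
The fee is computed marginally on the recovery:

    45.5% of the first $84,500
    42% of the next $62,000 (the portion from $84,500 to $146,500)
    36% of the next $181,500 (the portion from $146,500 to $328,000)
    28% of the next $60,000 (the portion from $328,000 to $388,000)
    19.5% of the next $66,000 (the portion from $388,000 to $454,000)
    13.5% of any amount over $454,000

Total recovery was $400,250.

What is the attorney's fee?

First $84,500 at 45.5% = $38,447.50
Next $62,000 at 42% = $26,040.00
Next $181,500 at 36% = $65,340.00
Next $60,000 at 28% = $16,800.00
Remaining $12,250 at 19.5% = $2,388.75
Fee: $38,447.50 + $26,040.00 + $65,340.00 + $16,800.00 + $2,388.75 = $149,016.25

$149,016.25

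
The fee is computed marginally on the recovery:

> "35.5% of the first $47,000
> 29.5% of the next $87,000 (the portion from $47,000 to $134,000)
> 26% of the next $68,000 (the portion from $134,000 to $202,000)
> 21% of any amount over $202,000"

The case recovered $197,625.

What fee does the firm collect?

First $47,000 at 35.5% = $16,685.00
Next $87,000 at 29.5% = $25,665.00
Remaining $63,625 at 26% = $16,542.50
Fee: $16,685.00 + $25,665.00 + $16,542.50 = $58,892.50

$58,892.50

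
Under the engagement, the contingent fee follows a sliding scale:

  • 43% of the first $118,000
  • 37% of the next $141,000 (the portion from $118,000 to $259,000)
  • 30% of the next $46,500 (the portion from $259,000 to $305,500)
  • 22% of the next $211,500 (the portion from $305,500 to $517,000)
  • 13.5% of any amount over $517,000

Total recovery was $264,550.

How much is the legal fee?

First $118,000 at 43% = $50,740.00
Next $141,000 at 37% = $52,170.00
Remaining $5,550 at 30% = $1,665.00
Fee: $50,740.00 + $52,170.00 + $1,665.00 = $104,575.00

$104,575.00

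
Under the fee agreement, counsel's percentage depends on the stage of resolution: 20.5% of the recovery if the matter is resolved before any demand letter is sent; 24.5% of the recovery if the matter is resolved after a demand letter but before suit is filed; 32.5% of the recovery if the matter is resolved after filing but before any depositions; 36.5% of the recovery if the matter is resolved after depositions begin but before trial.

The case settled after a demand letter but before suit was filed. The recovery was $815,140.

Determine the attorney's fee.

$199,709.30

The matter settled after a demand letter but before suit was filed, so the 24.5% rate applies.
$815,140 × 24.5% = $199,709.30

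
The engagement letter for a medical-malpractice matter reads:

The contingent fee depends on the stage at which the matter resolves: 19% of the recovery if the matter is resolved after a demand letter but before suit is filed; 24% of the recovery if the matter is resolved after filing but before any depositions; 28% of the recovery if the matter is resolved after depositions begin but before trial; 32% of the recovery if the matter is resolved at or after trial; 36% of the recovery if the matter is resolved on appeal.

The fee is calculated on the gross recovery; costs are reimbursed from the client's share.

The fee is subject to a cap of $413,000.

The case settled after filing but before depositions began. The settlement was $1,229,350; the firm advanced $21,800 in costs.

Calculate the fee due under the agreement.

$295,044.00

Fee base is the gross recovery, $1,229,350; costs are reimbursed separately.
The matter settled after filing but before depositions began, so the 24% rate applies.
$1,229,350 × 24% = $295,044.00
$295,044.00 is under the $413,000 cap.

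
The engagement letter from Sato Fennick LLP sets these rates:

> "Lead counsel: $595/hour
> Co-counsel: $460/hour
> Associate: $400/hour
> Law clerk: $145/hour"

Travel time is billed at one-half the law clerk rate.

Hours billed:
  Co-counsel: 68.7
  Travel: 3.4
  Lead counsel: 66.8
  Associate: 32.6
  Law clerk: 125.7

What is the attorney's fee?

Lead counsel: 66.8 × $595 = $39,746.00
Co-counsel: 68.7 × $460 = $31,602.00
Associate: 32.6 × $400 = $13,040.00
Law clerk: 125.7 × $145 = $18,226.50
Subtotal: $39,746.00 + $31,602.00 + $13,040.00 + $18,226.50 = $102,614.50
Travel: 3.4 × ($145 ÷ 2) = 3.4 × $72.50 = $246.50
Total: $102,614.50 + $246.50 = $102,861.00

$102,861.00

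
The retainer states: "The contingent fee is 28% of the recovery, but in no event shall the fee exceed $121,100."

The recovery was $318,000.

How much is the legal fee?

28% of $318,000 = $89,040.00
That is under the $121,100 cap.

$89,040.00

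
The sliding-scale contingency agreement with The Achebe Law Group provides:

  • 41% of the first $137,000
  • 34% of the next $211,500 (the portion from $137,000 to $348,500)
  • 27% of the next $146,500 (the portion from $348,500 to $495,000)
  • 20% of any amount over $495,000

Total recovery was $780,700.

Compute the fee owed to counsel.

$224,775.00

First $137,000 at 41% = $56,170.00
Next $211,500 at 34% = $71,910.00
Next $146,500 at 27% = $39,555.00
Remaining $285,700 at 20% = $57,140.00
Fee: $56,170.00 + $71,910.00 + $39,555.00 + $57,140.00 = $224,775.00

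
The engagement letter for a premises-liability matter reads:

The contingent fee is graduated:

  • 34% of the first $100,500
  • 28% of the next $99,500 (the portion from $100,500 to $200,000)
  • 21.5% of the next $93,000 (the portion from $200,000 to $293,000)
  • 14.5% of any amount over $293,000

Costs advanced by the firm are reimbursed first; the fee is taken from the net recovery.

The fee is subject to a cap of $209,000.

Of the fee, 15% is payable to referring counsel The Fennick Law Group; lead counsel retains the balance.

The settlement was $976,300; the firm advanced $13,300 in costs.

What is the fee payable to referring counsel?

Fee base (net of costs): $976,300 − $13,300 = $963,000
First $100,500 at 34% = $34,170.00
Next $99,500 at 28% = $27,860.00
Next $93,000 at 21.5% = $19,995.00
Remaining $670,000 at 14.5% = $97,150.00
Fee: $34,170.00 + $27,860.00 + $19,995.00 + $97,150.00 = $179,175.00
$179,175.00 is under the $209,000 cap.
Referral share: 15% of $179,175.00 = $26,876.25; lead counsel retains $179,175.00 − $26,876.25 = $152,298.75.

$26,876.25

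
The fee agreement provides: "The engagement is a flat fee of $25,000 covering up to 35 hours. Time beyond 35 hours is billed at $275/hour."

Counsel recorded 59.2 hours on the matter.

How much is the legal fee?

$31,655.00

Flat fee: $25,000.00
Excess hours: 59.2 − 35 = 24.2
Overrun: 24.2 × $275 = $6,655.00
Total: $25,000.00 + $6,655.00 = $31,655.00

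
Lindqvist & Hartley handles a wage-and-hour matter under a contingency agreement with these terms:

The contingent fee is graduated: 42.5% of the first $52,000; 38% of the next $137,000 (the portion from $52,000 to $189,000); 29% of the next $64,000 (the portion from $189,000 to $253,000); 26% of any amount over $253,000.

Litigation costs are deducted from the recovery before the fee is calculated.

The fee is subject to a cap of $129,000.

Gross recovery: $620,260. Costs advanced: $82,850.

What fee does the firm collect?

$129,000.00

Fee base (net of costs): $620,260 − $82,850 = $537,410
First $52,000 at 42.5% = $22,100.00
Next $137,000 at 38% = $52,060.00
Next $64,000 at 29% = $18,560.00
Remaining $284,410 at 26% = $73,946.60
Fee: $22,100.00 + $52,060.00 + $18,560.00 + $73,946.60 = $166,666.60
$166,666.60 exceeds the $129,000 cap, so the fee is capped at $129,000.00.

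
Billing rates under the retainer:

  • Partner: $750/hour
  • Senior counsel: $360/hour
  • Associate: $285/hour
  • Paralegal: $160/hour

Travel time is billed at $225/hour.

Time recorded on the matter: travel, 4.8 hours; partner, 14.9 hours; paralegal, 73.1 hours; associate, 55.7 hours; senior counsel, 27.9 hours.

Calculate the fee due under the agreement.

Partner: 14.9 × $750 = $11,175.00
Senior counsel: 27.9 × $360 = $10,044.00
Associate: 55.7 × $285 = $15,874.50
Paralegal: 73.1 × $160 = $11,696.00
Subtotal: $11,175.00 + $10,044.00 + $15,874.50 + $11,696.00 = $48,789.50
Travel: 4.8 × $225 = $1,080.00
Total: $48,789.50 + $1,080.00 = $49,869.50

$49,869.50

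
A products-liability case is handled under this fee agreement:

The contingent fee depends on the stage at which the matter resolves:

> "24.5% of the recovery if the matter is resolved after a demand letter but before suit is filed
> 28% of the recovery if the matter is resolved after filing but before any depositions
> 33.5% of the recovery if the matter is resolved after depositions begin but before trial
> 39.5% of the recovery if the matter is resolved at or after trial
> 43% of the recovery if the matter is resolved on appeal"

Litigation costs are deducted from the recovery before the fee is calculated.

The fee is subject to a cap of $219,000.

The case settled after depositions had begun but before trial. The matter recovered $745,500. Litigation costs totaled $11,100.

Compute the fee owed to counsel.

$219,000.00

Fee base (net of costs): $745,500 − $11,100 = $734,400
The matter settled after depositions had begun but before trial, so the 33.5% rate applies.
$734,400 × 33.5% = $246,024.00
$246,024.00 exceeds the $219,000 cap, so the fee is capped at $219,000.00.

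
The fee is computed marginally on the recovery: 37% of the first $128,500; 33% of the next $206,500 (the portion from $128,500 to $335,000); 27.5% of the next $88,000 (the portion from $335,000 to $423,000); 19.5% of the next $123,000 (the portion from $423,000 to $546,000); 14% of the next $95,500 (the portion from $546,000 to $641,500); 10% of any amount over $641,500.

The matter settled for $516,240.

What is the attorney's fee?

First $128,500 at 37% = $47,545.00
Next $206,500 at 33% = $68,145.00
Next $88,000 at 27.5% = $24,200.00
Remaining $93,240 at 19.5% = $18,181.80
Fee: $47,545.00 + $68,145.00 + $24,200.00 + $18,181.80 = $158,071.80

$158,071.80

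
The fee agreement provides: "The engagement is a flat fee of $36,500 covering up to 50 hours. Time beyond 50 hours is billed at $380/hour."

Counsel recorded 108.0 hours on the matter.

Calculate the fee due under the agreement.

Flat fee: $36,500.00
Excess hours: 108.0 − 50 = 58.0
Overrun: 58.0 × $380 = $22,040.00
Total: $36,500.00 + $22,040.00 = $58,540.00

$58,540.00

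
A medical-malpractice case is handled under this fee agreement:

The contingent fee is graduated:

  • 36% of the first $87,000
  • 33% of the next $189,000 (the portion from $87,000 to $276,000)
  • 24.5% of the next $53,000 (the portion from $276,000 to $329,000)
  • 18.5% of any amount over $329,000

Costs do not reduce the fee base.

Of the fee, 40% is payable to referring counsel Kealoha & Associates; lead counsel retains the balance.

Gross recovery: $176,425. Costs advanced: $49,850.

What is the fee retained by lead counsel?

$36,498.15

Fee base is the gross recovery, $176,425; costs are reimbursed separately.
First $87,000 at 36% = $31,320.00
Remaining $89,425 at 33% = $29,510.25
Fee: $31,320.00 + $29,510.25 = $60,830.25
Referral share: 40% of $60,830.25 = $24,332.10; lead counsel retains $60,830.25 − $24,332.10 = $36,498.15.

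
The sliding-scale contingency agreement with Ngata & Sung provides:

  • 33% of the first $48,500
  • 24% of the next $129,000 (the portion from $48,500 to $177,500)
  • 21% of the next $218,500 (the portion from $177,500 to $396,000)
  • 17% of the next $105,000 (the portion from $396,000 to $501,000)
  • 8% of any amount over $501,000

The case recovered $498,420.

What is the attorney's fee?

First $48,500 at 33% = $16,005.00
Next $129,000 at 24% = $30,960.00
Next $218,500 at 21% = $45,885.00
Remaining $102,420 at 17% = $17,411.40
Fee: $16,005.00 + $30,960.00 + $45,885.00 + $17,411.40 = $110,261.40

$110,261.40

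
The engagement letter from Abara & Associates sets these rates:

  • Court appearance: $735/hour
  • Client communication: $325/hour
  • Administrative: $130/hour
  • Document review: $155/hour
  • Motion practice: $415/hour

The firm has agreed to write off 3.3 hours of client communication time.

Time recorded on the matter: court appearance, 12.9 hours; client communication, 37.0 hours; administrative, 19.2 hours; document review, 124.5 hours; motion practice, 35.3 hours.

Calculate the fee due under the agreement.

Court appearance: 12.9 × $735 = $9,481.50
Client communication: 37.0 × $325 = $12,025.00
Administrative: 19.2 × $130 = $2,496.00
Document review: 124.5 × $155 = $19,297.50
Motion practice: 35.3 × $415 = $14,649.50
Subtotal: $57,949.50
Write-off: 3.3 × $325 = $1,072.50
Total: $57,949.50 − $1,072.50 = $56,877.00

$56,877.00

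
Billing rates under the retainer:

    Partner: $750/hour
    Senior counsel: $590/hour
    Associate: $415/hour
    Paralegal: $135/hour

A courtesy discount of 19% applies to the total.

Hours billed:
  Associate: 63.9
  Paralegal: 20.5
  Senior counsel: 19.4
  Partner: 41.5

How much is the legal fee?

Partner: 41.5 × $750 = $31,125.00
Senior counsel: 19.4 × $590 = $11,446.00
Associate: 63.9 × $415 = $26,518.50
Paralegal: 20.5 × $135 = $2,767.50
Subtotal: $71,857.00
Less 19% discount: −$13,652.83
Total: $71,857.00 − $13,652.83 = $58,204.17

$58,204.17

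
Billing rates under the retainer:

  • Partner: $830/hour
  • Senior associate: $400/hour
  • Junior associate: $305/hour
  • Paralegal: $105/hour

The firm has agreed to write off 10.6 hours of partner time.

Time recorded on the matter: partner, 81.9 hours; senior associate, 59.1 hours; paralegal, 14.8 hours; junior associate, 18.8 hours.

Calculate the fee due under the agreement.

Partner: 81.9 × $830 = $67,977.00
Senior associate: 59.1 × $400 = $23,640.00
Junior associate: 18.8 × $305 = $5,734.00
Paralegal: 14.8 × $105 = $1,554.00
Subtotal: $98,905.00
Write-off: 10.6 × $830 = $8,798.00
Total: $98,905.00 − $8,798.00 = $90,107.00

$90,107.00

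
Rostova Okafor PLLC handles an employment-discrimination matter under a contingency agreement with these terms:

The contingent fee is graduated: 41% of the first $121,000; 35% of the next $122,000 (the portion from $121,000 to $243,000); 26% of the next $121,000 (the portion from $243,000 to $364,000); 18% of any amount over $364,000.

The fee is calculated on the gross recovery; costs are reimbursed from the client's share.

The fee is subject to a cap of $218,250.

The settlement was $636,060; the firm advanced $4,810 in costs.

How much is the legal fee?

$172,740.80

Fee base is the gross recovery, $636,060; costs are reimbursed separately.
First $121,000 at 41% = $49,610.00
Next $122,000 at 35% = $42,700.00
Next $121,000 at 26% = $31,460.00
Remaining $272,060 at 18% = $48,970.80
Fee: $49,610.00 + $42,700.00 + $31,460.00 + $48,970.80 = $172,740.80
$172,740.80 is under the $218,250 cap.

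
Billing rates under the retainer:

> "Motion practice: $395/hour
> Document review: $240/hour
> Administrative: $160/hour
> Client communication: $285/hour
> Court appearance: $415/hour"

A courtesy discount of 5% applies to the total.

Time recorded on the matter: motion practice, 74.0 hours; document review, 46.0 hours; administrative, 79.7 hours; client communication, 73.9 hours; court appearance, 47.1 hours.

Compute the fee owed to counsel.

Motion practice: 74.0 × $395 = $29,230.00
Document review: 46.0 × $240 = $11,040.00
Administrative: 79.7 × $160 = $12,752.00
Client communication: 73.9 × $285 = $21,061.50
Court appearance: 47.1 × $415 = $19,546.50
Subtotal: $93,630.00
Less 5% discount: −$4,681.50
Total: $93,630.00 − $4,681.50 = $88,948.50

$88,948.50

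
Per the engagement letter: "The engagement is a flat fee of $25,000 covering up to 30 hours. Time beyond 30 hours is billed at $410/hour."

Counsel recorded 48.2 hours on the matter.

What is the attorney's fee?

$32,462.00

Flat fee: $25,000.00
Excess hours: 48.2 − 30 = 18.2
Overrun: 18.2 × $410 = $7,462.00
Total: $25,000.00 + $7,462.00 = $32,462.00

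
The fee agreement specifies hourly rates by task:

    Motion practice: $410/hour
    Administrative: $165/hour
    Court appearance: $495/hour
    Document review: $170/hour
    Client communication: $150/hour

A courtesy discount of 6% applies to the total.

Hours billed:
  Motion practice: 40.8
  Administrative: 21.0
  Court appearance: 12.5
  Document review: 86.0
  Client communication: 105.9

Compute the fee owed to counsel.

Motion practice: 40.8 × $410 = $16,728.00
Administrative: 21.0 × $165 = $3,465.00
Court appearance: 12.5 × $495 = $6,187.50
Document review: 86.0 × $170 = $14,620.00
Client communication: 105.9 × $150 = $15,885.00
Subtotal: $56,885.50
Less 6% discount: −$3,413.13
Total: $56,885.50 − $3,413.13 = $53,472.37

$53,472.37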